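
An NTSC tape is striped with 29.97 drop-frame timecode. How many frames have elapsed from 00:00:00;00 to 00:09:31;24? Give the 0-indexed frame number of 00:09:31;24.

17136

Complete 10-minute blocks: 0, each 17982 frames → 0.
Remaining 9 whole minutes in the current block: 1800 + 8 × 1798 = 16184 frames.
Within the current minute: 31 × 30 + 24 − 2 = 952 (labels ;00/;01 skipped at this minute). Total = 0 + 16184 + 952 = 17136.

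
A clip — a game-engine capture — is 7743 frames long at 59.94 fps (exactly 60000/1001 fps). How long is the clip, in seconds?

129.17905 seconds

Running time = 7743 / (60000/1001) = 129.17905 s.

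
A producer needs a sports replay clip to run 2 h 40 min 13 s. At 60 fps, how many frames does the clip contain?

576780 frames

2 h 40 min 13 s = 9613 s.
Frames = 9613 × 60 = 576780.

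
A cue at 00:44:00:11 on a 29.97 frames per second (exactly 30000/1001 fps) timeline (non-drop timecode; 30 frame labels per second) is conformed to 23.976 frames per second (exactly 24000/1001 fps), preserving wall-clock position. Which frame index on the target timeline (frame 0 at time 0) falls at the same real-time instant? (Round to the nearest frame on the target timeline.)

Source frame index: (0×3600 + 44×60 + 0) × 30 + 11 = 79211.
Real time: 79211 / (30000/1001) = 79290211/30000 s.
Target frame: (79290211/30000) × (24000/1001) = 316844/5 ≈ 63368.800 → 63369.

frame 63369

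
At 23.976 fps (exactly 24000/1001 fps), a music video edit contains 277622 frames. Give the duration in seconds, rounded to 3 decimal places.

11579.151 seconds

Running time = 277622 × 1001/24000 = 138949811/12000 s ≈ 11579.151 s.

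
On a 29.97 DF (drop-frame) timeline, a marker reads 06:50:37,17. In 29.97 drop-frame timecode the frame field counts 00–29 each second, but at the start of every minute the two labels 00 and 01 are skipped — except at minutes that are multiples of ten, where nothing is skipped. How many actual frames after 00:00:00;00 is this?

Complete 10-minute blocks: 41, each 17982 frames → 737262.
Remaining 0 whole minutes in the current block: 0 frames.
Within the current minute: 37 × 30 + 17 = 1127. Total = 737262 + 0 + 1127 = 738389.

738389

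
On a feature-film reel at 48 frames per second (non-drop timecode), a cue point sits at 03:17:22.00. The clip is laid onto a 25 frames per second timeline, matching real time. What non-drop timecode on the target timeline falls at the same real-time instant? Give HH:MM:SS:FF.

03:17:22:00

Source frame index: (3×3600 + 17×60 + 22) × 48 + 0 = 568416.
Real time: 568416 / (48) = 11842 s.
Target frame: (11842) × (25) = 296050.
At 25 labels/s: frame 296050 → 03:17:22:00.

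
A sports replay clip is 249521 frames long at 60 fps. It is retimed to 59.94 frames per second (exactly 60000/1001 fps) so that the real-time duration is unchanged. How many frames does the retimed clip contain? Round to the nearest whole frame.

249272 frames

Frames at target rate = 249521 × (60000/1001) / (60) = 249521000/1001 ≈ 249271.728.
Nearest whole frame: 249272.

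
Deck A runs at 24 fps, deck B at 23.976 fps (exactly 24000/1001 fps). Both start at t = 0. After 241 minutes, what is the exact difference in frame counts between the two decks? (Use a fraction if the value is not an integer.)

241 min = 14460 s.
A emits 24 × 14460 = 347040 frames; B emits 24000/1001 × 14460 = 347040000/1001.
Difference = 347040/1001 frames (≈ 346.6933); B is behind A.

347040/1001 frames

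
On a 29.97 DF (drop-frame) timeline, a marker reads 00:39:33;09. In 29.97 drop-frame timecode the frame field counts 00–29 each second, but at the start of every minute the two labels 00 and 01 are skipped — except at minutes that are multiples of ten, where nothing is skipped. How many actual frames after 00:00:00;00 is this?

Complete 10-minute blocks: 3, each 17982 frames → 53946.
Remaining 9 whole minutes in the current block: 1800 + 8 × 1798 = 16184 frames.
Within the current minute: 33 × 30 + 9 − 2 = 997 (labels ;00/;01 skipped at this minute). Total = 53946 + 16184 + 997 = 71127.

71127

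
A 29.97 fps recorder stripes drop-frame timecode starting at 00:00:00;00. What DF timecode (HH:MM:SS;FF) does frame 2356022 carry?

Ten DF minutes hold 17982 frames, so frame 2356022 lies in block 131 (frames 2355642–2373623) with 380 frames into that block.
The block's first minute is 1800 frames and the rest 1798 each; 380 frames reaches minute 0, so 131 × 18 + 0 × 2 = 2358 labels have been skipped so far.
Adding those back, label number 2356022 + 2358 = 2358380 at 30 labels/s is 78612 s + 20 f = 21 h 50 min 12 s frame 20, i.e. 21:50:12;20.

21:50:12;20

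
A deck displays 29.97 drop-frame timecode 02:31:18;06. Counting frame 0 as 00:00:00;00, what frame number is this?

As if non-drop at 30 labels/s: (2 × 3600 + 31 × 60 + 18) × 30 + 6 = 272346.
Minute boundaries passed: 151; those not divisible by 10: 151 − 15 = 136; dropped labels = 2 × 136 = 272.
Actual frame index = 272346 − 272 = 272074.

272074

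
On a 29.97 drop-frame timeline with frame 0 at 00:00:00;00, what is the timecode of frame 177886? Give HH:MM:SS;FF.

Ten DF minutes hold 17982 frames, so frame 177886 lies in block 9 (frames 161838–179819) with 16048 frames into that block.
The block's first minute is 1800 frames and the rest 1798 each; 16048 frames reaches minute 8, so 9 × 18 + 8 × 2 = 178 labels have been skipped so far.
Adding those back, label number 177886 + 178 = 178064 at 30 labels/s is 5935 s + 14 f = 1 h 38 min 55 s frame 14, i.e. 01:38:55;14.

01:38:55;14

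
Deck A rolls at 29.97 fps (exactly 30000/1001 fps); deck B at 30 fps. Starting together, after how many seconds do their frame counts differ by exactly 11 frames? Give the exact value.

11011/30 seconds

The gap grows by |30 − 30000/1001| = 30/1001 frames per second.
Time for a 11-frame gap: 11 ÷ (30/1001) = 11011/30 s.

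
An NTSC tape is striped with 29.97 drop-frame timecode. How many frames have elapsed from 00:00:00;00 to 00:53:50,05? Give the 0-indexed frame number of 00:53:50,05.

96809

As if non-drop at 30 labels/s: (0 × 3600 + 53 × 60 + 50) × 30 + 5 = 96905.
Minute boundaries passed: 53; those not divisible by 10: 53 − 5 = 48; dropped labels = 2 × 48 = 96.
Actual frame index = 96905 − 96 = 96809.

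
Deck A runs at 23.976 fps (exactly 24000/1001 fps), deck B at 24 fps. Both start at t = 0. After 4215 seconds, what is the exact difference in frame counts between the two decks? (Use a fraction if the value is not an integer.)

A emits 24000/1001 × 4215 = 101160000/1001 frames; B emits 24 × 4215 = 101160.
Difference = 101160/1001 frames (≈ 101.0589); B is ahead of A.

101160/1001 frames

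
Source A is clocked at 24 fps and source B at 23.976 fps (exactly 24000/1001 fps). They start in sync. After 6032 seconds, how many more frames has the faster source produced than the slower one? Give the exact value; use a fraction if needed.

11136/77 frames

A emits 24 × 6032 = 144768 frames; B emits 24000/1001 × 6032 = 11136000/77.
Difference = 11136/77 frames (≈ 144.6234); B is behind A.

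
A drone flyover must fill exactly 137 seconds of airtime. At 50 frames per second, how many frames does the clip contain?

Frames = 137 × 50 = 6850.

6850 frames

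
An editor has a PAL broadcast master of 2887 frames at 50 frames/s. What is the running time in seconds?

Running time = 2887 / (50) = 57.74 s.

57.74 seconds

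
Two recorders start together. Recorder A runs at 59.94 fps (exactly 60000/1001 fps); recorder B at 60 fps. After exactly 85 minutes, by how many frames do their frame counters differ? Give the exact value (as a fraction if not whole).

85 min = 5100 s.
A emits 60000/1001 × 5100 = 306000000/1001 frames; B emits 60 × 5100 = 306000.
Difference = 306000/1001 frames (≈ 305.6943); B is ahead of A.

306000/1001 frames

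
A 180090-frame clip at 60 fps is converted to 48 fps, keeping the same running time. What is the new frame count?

Target frames = source frames × (target rate / source rate) = 180090 × (48)/(60) = 180090 × 4/5 = 144072.

144072 frames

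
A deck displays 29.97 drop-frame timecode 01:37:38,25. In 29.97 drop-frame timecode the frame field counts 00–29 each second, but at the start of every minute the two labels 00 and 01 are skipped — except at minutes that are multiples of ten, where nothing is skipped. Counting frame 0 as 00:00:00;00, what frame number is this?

175589

Complete 10-minute blocks: 9, each 17982 frames → 161838.
Remaining 7 whole minutes in the current block: 1800 + 6 × 1798 = 12588 frames.
Within the current minute: 38 × 30 + 25 − 2 = 1163 (labels ;00/;01 skipped at this minute). Total = 161838 + 12588 + 1163 = 175589.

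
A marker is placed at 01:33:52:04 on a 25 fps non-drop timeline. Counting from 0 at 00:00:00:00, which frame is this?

Total seconds to the label: (1 × 3600 + 33 × 60 + 52) = 5632.
Frame index = 5632 × 25 + 4 = 140804.

140804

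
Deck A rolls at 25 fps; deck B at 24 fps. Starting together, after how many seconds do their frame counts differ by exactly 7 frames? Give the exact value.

The gap grows by |24 − 25| = 1 frame per second.
Time for a 7-frame gap: 7 ÷ (1) = 7 s.

7 seconds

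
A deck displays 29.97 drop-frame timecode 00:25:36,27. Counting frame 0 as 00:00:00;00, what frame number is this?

46061

As if non-drop at 30 labels/s: (0 × 3600 + 25 × 60 + 36) × 30 + 27 = 46107.
Minute boundaries passed: 25; those not divisible by 10: 25 − 2 = 23; dropped labels = 2 × 23 = 46.
Actual frame index = 46107 − 46 = 46061.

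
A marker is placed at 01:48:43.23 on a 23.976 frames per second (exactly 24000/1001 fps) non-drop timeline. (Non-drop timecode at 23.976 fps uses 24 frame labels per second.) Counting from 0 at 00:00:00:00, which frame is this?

Total seconds to the label: (1 × 3600 + 48 × 60 + 43) = 6523.
Frame index = 6523 × 24 + 23 = 156575.

156575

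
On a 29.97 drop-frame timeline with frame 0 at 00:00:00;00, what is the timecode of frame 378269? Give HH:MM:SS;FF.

03:30:21;17

Each 10-minute DF block holds 10 × 60 × 30 − 9 × 2 = 17982 frames. 378269 ÷ 17982 → 21 full blocks, remainder 647.
Within the partial block the first minute is 1800 frames and each further minute 1798, so 0 further minute boundaries passed. Total skipped labels = 18 × 21 + 2 × 0 = 378.
Non-drop label index = 378269 + 378 = 378647; at 30 labels/s that is 03:30:21:17, i.e. DF 03:30:21;17.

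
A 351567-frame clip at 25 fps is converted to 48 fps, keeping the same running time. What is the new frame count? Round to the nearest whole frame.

Frames at target rate = 351567 × (48) / (25) = 16875216/25 ≈ 675008.640.
Nearest whole frame: 675009.

675009 frames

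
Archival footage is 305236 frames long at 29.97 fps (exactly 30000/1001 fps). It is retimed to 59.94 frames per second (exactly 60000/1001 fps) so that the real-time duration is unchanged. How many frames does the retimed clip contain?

Frames at target rate = 305236 × (60000/1001) / (30000/1001) = 610472.

610472 frames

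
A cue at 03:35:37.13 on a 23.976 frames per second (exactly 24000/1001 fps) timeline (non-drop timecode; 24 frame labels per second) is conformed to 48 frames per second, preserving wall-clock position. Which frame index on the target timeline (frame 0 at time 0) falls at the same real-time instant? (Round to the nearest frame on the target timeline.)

Source frame index: (3×3600 + 35×60 + 37) × 24 + 13 = 310501.
Real time: 310501 / (24000/1001) = 310811501/24000 s.
Target frame: (310811501/24000) × (48) = 310811501/500 ≈ 621623.002 → 621623.

frame 621623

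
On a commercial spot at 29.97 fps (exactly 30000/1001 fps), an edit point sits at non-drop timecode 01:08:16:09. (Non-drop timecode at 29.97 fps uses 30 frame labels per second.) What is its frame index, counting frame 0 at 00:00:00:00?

Total seconds to the label: (1 × 3600 + 8 × 60 + 16) = 4096.
Frame index = 4096 × 30 + 9 = 122889.

122889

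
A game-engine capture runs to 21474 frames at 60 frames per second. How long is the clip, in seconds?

Running time = 21474 / (60) = 357.9 s.

357.9 seconds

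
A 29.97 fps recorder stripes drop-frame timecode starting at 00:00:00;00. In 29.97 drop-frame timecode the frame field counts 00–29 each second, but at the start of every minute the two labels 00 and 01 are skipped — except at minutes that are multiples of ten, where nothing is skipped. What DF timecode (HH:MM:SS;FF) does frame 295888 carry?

02:44:32;24

Ten DF minutes hold 17982 frames, so frame 295888 lies in block 16 (frames 287712–305693) with 8176 frames into that block.
The block's first minute is 1800 frames and the rest 1798 each; 8176 frames reaches minute 4, so 16 × 18 + 4 × 2 = 296 labels have been skipped so far.
Adding those back, label number 295888 + 296 = 296184 at 30 labels/s is 9872 s + 24 f = 2 h 44 min 32 s frame 24, i.e. 02:44:32;24.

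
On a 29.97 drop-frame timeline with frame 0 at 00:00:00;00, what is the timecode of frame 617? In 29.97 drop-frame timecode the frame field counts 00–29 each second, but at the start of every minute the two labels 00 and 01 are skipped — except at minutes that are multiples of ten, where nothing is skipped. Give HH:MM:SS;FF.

00:00:20;17

Each 10-minute DF block holds 10 × 60 × 30 − 9 × 2 = 17982 frames. 617 ÷ 17982 → 0 full blocks, remainder 617.
Within the partial block the first minute is 1800 frames and each further minute 1798, so 0 further minute boundaries passed. Total skipped labels = 18 × 0 + 2 × 0 = 0.
Non-drop label index = 617 + 0 = 617; at 30 labels/s that is 00:00:20:17, i.e. DF 00:00:20;17.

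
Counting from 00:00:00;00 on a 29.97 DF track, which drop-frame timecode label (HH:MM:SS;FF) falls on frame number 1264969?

Each 10-minute DF block holds 10 × 60 × 30 − 9 × 2 = 17982 frames. 1264969 ÷ 17982 → 70 full blocks, remainder 6229.
Within the partial block the first minute is 1800 frames and each further minute 1798, so 3 further minute boundaries passed. Total skipped labels = 18 × 70 + 2 × 3 = 1266.
Non-drop label index = 1264969 + 1266 = 1266235; at 30 labels/s that is 11:43:27:25, i.e. DF 11:43:27;25.

11:43:27;25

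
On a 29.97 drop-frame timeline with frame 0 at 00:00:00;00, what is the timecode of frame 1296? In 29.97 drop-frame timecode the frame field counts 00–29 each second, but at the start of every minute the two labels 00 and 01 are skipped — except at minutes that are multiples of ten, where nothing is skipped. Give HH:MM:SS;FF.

Ten DF minutes hold 17982 frames, so frame 1296 lies in block 0 (frames 0–17981) with 1296 frames into that block.
The block's first minute is 1800 frames and the rest 1798 each; 1296 frames reaches minute 0, so 0 × 18 + 0 × 2 = 0 labels have been skipped so far.
Adding those back, label number 1296 + 0 = 1296 at 30 labels/s is 43 s + 6 f = 0 h 0 min 43 s frame 6, i.e. 00:00:43;06.

00:00:43;06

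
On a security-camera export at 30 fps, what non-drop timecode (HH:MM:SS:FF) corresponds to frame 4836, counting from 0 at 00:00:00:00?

00:02:41:06

4836 ÷ 30 = 161 full seconds, remainder 6 frames.
161 s = 0 h 2 min 41 s.
Timecode: 00:02:41:06.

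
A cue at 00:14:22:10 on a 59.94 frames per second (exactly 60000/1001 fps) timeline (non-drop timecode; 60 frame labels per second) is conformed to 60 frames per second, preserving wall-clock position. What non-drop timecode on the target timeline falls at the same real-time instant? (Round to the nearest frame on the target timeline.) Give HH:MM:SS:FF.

00:14:23:02

Source frame index: (0×3600 + 14×60 + 22) × 60 + 10 = 51730.
Real time: 51730 / (60000/1001) = 5178173/6000 s.
Target frame: (5178173/6000) × (60) = 5178173/100 ≈ 51781.730 → 51782.
At 60 labels/s: frame 51782 → 00:14:23:02.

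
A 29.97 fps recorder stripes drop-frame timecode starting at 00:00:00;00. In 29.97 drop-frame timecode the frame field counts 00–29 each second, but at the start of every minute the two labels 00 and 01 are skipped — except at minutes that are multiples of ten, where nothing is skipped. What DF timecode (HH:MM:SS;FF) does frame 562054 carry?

05:12:33;26

Each 10-minute DF block holds 10 × 60 × 30 − 9 × 2 = 17982 frames. 562054 ÷ 17982 → 31 full blocks, remainder 4612.
Within the partial block the first minute is 1800 frames and each further minute 1798, so 2 further minute boundaries passed. Total skipped labels = 18 × 31 + 2 × 2 = 562.
Non-drop label index = 562054 + 562 = 562616; at 30 labels/s that is 05:12:33:26, i.e. DF 05:12:33;26.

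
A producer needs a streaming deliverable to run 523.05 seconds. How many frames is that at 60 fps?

31383 frames

Frames = 523.05 × 60 = 31383.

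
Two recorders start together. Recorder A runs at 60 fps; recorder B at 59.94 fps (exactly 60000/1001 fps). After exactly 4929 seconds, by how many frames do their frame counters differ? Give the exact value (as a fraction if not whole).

A emits 60 × 4929 = 295740 frames; B emits 60000/1001 × 4929 = 295740000/1001.
Difference = 295740/1001 frames (≈ 295.4446); B is behind A.

295740/1001 frames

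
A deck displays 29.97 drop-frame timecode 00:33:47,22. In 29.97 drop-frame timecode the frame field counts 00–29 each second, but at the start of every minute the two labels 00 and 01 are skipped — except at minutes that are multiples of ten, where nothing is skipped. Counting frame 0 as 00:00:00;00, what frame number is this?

Complete 10-minute blocks: 3, each 17982 frames → 53946.
Remaining 3 whole minutes in the current block: 1800 + 2 × 1798 = 5396 frames.
Within the current minute: 47 × 30 + 22 − 2 = 1430 (labels ;00/;01 skipped at this minute). Total = 53946 + 5396 + 1430 = 60772.

60772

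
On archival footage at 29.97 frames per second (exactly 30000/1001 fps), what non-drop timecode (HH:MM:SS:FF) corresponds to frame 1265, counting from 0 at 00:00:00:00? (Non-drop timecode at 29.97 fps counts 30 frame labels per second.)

1265 ÷ 30 = 42 full seconds, remainder 5 frames.
42 s = 0 h 0 min 42 s.
Timecode: 00:00:42:05.

00:00:42:05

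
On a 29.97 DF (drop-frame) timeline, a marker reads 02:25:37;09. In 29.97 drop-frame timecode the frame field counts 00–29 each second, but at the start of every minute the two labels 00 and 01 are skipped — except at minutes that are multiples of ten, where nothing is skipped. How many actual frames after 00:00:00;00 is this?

261857

Complete 10-minute blocks: 14, each 17982 frames → 251748.
Remaining 5 whole minutes in the current block: 1800 + 4 × 1798 = 8992 frames.
Within the current minute: 37 × 30 + 9 − 2 = 1117 (labels ;00/;01 skipped at this minute). Total = 251748 + 8992 + 1117 = 261857.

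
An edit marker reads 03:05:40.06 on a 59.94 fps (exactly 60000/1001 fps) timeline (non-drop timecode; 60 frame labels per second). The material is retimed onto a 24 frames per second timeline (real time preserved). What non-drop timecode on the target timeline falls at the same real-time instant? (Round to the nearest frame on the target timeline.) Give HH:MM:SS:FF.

Source frame index: (3×3600 + 5×60 + 40) × 60 + 6 = 668406.
Real time: 668406 / (60000/1001) = 111512401/10000 s.
Target frame: (111512401/10000) × (24) = 334537203/1250 ≈ 267629.762 → 267630.
At 24 labels/s: frame 267630 → 03:05:51:06.

03:05:51:06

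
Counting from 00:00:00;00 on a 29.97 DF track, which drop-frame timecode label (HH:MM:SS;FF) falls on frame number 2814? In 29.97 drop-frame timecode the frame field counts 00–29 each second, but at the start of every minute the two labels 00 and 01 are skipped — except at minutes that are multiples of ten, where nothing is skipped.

00:01:33;26

Ten DF minutes hold 17982 frames, so frame 2814 lies in block 0 (frames 0–17981) with 2814 frames into that block.
The block's first minute is 1800 frames and the rest 1798 each; 2814 frames reaches minute 1, so 0 × 18 + 1 × 2 = 2 labels have been skipped so far.
Adding those back, label number 2814 + 2 = 2816 at 30 labels/s is 93 s + 26 f = 0 h 1 min 33 s frame 26, i.e. 00:01:33;26.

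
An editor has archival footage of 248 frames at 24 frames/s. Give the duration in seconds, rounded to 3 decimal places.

Running time = 248 × 1/24 = 31/3 s ≈ 10.333 s.

10.333 seconds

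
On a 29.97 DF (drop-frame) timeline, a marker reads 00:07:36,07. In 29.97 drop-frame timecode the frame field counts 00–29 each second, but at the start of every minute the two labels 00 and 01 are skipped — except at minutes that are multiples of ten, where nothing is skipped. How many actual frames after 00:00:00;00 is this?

Complete 10-minute blocks: 0, each 17982 frames → 0.
Remaining 7 whole minutes in the current block: 1800 + 6 × 1798 = 12588 frames.
Within the current minute: 36 × 30 + 7 − 2 = 1085 (labels ;00/;01 skipped at this minute). Total = 0 + 12588 + 1085 = 13673.

13673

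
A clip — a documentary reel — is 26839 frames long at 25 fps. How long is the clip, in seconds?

Running time = 26839 / (25) = 1073.56 s.

1073.56 seconds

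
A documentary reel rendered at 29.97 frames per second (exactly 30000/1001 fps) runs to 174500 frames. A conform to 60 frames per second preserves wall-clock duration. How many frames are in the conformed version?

Target frames = source frames × (target rate / source rate) = 174500 × (60)/(30000/1001) = 174500 × 1001/500 = 349349.

349349 frames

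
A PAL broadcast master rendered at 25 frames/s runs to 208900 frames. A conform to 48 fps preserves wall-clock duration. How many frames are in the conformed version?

401088 frames

Target frames = source frames × (target rate / source rate) = 208900 × (48)/(25) = 208900 × 48/25 = 401088.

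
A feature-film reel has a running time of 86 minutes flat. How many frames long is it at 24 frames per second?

123840 frames

86 min = 5160 s.
Frames = 5160 × 24 = 123840.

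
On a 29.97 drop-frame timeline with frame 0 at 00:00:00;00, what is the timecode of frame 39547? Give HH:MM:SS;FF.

Each 10-minute DF block holds 10 × 60 × 30 − 9 × 2 = 17982 frames. 39547 ÷ 17982 → 2 full blocks, remainder 3583.
Within the partial block the first minute is 1800 frames and each further minute 1798, so 1 further minute boundary passed. Total skipped labels = 18 × 2 + 2 × 1 = 38.
Non-drop label index = 39547 + 38 = 39585; at 30 labels/s that is 00:21:59:15, i.e. DF 00:21:59;15.

00:21:59;15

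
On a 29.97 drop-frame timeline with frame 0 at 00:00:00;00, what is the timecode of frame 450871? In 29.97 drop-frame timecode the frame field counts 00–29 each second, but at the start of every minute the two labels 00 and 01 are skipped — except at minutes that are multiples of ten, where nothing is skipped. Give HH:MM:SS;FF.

04:10:44;01

Ten DF minutes hold 17982 frames, so frame 450871 lies in block 25 (frames 449550–467531) with 1321 frames into that block.
The block's first minute is 1800 frames and the rest 1798 each; 1321 frames reaches minute 0, so 25 × 18 + 0 × 2 = 450 labels have been skipped so far.
Adding those back, label number 450871 + 450 = 451321 at 30 labels/s is 15044 s + 1 f = 4 h 10 min 44 s frame 1, i.e. 04:10:44;01.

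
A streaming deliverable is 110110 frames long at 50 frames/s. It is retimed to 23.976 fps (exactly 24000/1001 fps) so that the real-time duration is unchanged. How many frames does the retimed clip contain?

52800 frames

Target frames = source frames × (target rate / source rate) = 110110 × (24000/1001)/(50) = 110110 × 480/1001 = 52800.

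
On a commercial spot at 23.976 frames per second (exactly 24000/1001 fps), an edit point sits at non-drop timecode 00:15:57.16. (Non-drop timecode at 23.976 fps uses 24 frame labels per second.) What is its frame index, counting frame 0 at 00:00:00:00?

Total seconds to the label: (0 × 3600 + 15 × 60 + 57) = 957.
Frame index = 957 × 24 + 16 = 22984.

frame 22984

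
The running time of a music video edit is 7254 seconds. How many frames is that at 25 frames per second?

Frames = 7254 × 25 = 181350.

181350 frames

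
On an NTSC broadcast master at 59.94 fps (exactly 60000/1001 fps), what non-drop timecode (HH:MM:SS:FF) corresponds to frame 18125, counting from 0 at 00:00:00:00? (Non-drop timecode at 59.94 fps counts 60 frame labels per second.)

18125 ÷ 60 = 302 full seconds, remainder 5 frames.
302 s = 0 h 5 min 2 s.
Timecode: 00:05:02:05.

00:05:02:05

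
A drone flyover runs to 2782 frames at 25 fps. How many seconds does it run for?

111.28 seconds

Running time = 2782 / (25) = 111.28 s.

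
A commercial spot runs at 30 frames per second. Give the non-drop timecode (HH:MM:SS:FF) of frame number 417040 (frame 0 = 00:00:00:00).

417040 ÷ 30 = 13901 full seconds, remainder 10 frames.
13901 s = 3 h 51 min 41 s.
Timecode: 03:51:41:10.

03:51:41:10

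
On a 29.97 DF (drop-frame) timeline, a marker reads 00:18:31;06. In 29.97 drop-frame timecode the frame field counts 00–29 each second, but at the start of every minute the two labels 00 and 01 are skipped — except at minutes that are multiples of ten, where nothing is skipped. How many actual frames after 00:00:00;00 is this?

33302

As if non-drop at 30 labels/s: (0 × 3600 + 18 × 60 + 31) × 30 + 6 = 33336.
Minute boundaries passed: 18; those not divisible by 10: 18 − 1 = 17; dropped labels = 2 × 17 = 34.
Actual frame index = 33336 − 34 = 33302.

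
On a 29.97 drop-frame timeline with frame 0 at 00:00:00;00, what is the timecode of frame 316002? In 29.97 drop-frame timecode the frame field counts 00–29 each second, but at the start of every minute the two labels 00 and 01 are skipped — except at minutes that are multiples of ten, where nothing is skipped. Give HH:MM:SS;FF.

Ten DF minutes hold 17982 frames, so frame 316002 lies in block 17 (frames 305694–323675) with 10308 frames into that block.
The block's first minute is 1800 frames and the rest 1798 each; 10308 frames reaches minute 5, so 17 × 18 + 5 × 2 = 316 labels have been skipped so far.
Adding those back, label number 316002 + 316 = 316318 at 30 labels/s is 10543 s + 28 f = 2 h 55 min 43 s frame 28, i.e. 02:55:43;28.

02:55:43;28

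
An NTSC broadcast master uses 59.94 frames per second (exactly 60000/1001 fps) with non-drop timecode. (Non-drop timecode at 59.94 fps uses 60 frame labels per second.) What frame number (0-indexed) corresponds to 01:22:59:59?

Total seconds to the label: (1 × 3600 + 22 × 60 + 59) = 4979.
Frame index = 4979 × 60 + 59 = 298799.

frame 298799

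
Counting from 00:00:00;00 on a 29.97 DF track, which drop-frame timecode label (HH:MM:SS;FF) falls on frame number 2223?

00:01:14;05

Each 10-minute DF block holds 10 × 60 × 30 − 9 × 2 = 17982 frames. 2223 ÷ 17982 → 0 full blocks, remainder 2223.
Within the partial block the first minute is 1800 frames and each further minute 1798, so 1 further minute boundary passed. Total skipped labels = 18 × 0 + 2 × 1 = 2.
Non-drop label index = 2223 + 2 = 2225; at 30 labels/s that is 00:01:14:05, i.e. DF 00:01:14;05.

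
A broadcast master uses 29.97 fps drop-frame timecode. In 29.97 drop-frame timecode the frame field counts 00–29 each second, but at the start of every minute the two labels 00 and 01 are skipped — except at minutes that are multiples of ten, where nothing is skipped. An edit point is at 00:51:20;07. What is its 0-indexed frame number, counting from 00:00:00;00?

Complete 10-minute blocks: 5, each 17982 frames → 89910.
Remaining 1 whole minute in the current block: 1800 + 0 × 1798 = 1800 frames.
Within the current minute: 20 × 30 + 7 − 2 = 605 (labels ;00/;01 skipped at this minute). Total = 89910 + 1800 + 605 = 92315.

92315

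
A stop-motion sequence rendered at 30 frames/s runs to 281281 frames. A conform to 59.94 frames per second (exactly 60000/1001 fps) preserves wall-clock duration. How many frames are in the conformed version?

Target frames = source frames × (target rate / source rate) = 281281 × (60000/1001)/(30) = 281281 × 2000/1001 = 562000.

562000 frames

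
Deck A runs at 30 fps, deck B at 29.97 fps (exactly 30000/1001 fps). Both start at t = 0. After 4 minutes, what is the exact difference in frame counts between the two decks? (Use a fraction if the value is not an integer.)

4 min = 240 s.
A emits 30 × 240 = 7200 frames; B emits 30000/1001 × 240 = 7200000/1001.
Difference = 7200/1001 frames (≈ 7.1928); B is behind A.

7200/1001 frames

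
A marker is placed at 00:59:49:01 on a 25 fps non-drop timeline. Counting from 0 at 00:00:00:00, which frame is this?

89726

Total seconds to the label: (0 × 3600 + 59 × 60 + 49) = 3589.
Frame index = 3589 × 25 + 1 = 89726.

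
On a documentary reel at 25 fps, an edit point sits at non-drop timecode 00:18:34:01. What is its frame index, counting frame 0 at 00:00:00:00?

Total seconds to the label: (0 × 3600 + 18 × 60 + 34) = 1114.
Frame index = 1114 × 25 + 1 = 27851.

frame 27851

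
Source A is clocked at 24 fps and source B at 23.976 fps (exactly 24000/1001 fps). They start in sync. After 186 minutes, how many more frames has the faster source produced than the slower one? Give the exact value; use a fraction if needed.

186 min = 11160 s.
A emits 24 × 11160 = 267840 frames; B emits 24000/1001 × 11160 = 267840000/1001.
Difference = 267840/1001 frames (≈ 267.5724); B is behind A.

267840/1001 frames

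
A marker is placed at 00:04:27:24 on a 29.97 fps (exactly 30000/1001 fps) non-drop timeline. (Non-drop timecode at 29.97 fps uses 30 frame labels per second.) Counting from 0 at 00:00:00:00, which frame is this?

frame 8034

Total seconds to the label: (0 × 3600 + 4 × 60 + 27) = 267.
Frame index = 267 × 30 + 24 = 8034.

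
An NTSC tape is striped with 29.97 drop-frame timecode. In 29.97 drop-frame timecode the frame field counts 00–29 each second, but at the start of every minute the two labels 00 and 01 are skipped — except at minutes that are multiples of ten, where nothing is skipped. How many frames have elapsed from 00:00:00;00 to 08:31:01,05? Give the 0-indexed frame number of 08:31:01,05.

918915

As if non-drop at 30 labels/s: (8 × 3600 + 31 × 60 + 1) × 30 + 5 = 919835.
Minute boundaries passed: 511; those not divisible by 10: 511 − 51 = 460; dropped labels = 2 × 460 = 920.
Actual frame index = 919835 − 920 = 918915.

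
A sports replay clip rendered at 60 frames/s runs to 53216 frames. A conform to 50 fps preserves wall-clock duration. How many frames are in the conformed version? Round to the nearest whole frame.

Frames at target rate = 53216 × (50) / (60) = 133040/3 ≈ 44346.667.
Nearest whole frame: 44347.

44347 frames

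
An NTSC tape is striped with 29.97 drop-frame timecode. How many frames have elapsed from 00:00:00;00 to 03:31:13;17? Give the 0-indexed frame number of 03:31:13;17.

379827

Complete 10-minute blocks: 21, each 17982 frames → 377622.
Remaining 1 whole minute in the current block: 1800 + 0 × 1798 = 1800 frames.
Within the current minute: 13 × 30 + 17 − 2 = 405 (labels ;00/;01 skipped at this minute). Total = 377622 + 1800 + 405 = 379827.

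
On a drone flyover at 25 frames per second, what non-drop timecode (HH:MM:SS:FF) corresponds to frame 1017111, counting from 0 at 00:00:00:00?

11:18:04:11

1017111 ÷ 25 = 40684 full seconds, remainder 11 frames.
40684 s = 11 h 18 min 4 s.
Timecode: 11:18:04:11.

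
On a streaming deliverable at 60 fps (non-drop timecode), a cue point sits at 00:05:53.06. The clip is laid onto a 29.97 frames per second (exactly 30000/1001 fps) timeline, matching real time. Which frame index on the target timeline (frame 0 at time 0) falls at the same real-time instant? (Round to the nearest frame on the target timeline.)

frame 10582

Source frame index: (0×3600 + 5×60 + 53) × 60 + 6 = 21186.
Real time: 21186 / (60) = 3531/10 s.
Target frame: (3531/10) × (30000/1001) = 963000/91 ≈ 10582.418 → 10582.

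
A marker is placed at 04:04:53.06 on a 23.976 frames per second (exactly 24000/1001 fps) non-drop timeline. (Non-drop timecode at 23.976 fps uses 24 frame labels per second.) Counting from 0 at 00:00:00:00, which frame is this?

Total seconds to the label: (4 × 3600 + 4 × 60 + 53) = 14693.
Frame index = 14693 × 24 + 6 = 352638.

frame 352638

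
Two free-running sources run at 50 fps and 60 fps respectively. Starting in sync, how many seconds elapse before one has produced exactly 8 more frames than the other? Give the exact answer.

The gap grows by |60 − 50| = 10 frames per second.
Time for a 8-frame gap: 8 ÷ (10) = 0.8 s.

0.8 seconds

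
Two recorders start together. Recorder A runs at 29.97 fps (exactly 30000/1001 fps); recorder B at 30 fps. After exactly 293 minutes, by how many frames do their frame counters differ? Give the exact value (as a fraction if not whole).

527400/1001 frames

293 min = 17580 s.
A emits 30000/1001 × 17580 = 527400000/1001 frames; B emits 30 × 17580 = 527400.
Difference = 527400/1001 frames (≈ 526.8731); B is ahead of A.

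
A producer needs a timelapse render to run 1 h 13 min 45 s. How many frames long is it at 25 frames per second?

110625 frames

1 h 13 min 45 s = 4425 s.
Frames = 4425 × 25 = 110625.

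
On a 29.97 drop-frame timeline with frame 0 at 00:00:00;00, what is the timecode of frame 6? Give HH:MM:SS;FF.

Ten DF minutes hold 17982 frames, so frame 6 lies in block 0 (frames 0–17981) with 6 frames into that block.
The block's first minute is 1800 frames and the rest 1798 each; 6 frames reaches minute 0, so 0 × 18 + 0 × 2 = 0 labels have been skipped so far.
Adding those back, label number 6 + 0 = 6 at 30 labels/s is 0 s + 6 f = 0 h 0 min 0 s frame 6, i.e. 00:00:00;06.

00:00:00;06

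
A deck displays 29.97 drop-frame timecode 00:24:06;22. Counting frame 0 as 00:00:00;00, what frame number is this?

43358

As if non-drop at 30 labels/s: (0 × 3600 + 24 × 60 + 6) × 30 + 22 = 43402.
Minute boundaries passed: 24; those not divisible by 10: 24 − 2 = 22; dropped labels = 2 × 22 = 44.
Actual frame index = 43402 − 44 = 43358.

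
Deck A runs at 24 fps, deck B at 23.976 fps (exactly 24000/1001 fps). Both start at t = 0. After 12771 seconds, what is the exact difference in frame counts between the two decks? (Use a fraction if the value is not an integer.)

A emits 24 × 12771 = 306504 frames; B emits 24000/1001 × 12771 = 27864000/91.
Difference = 27864/91 frames (≈ 306.1978); B is behind A.

27864/91 frames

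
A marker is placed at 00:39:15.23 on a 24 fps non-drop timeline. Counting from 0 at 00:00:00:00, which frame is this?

Total seconds to the label: (0 × 3600 + 39 × 60 + 15) = 2355.
Frame index = 2355 × 24 + 23 = 56543.

frame 56543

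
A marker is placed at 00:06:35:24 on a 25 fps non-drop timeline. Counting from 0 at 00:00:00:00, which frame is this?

frame 9899

Total seconds to the label: (0 × 3600 + 6 × 60 + 35) = 395.
Frame index = 395 × 25 + 24 = 9899.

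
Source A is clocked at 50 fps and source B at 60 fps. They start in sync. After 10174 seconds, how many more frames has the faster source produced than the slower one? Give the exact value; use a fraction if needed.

101740 frames

A emits 50 × 10174 = 508700 frames; B emits 60 × 10174 = 610440.
Difference = 101740 frames; B is ahead of A.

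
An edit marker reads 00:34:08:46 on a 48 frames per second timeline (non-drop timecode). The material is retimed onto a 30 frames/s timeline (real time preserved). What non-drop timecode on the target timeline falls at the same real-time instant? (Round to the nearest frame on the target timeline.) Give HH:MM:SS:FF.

Source frame index: (0×3600 + 34×60 + 8) × 48 + 46 = 98350.
Real time: 98350 / (48) = 49175/24 s.
Target frame: (49175/24) × (30) = 245875/4 ≈ 61468.750 → 61469.
At 30 labels/s: frame 61469 → 00:34:08:29.

00:34:08:29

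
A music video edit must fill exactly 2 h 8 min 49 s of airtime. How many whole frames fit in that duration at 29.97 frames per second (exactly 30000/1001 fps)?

2 h 8 min 49 s = 7729 s.
Frames = 7729 × 30000/1001 = 231870000/1001 ≈ 231638.3616.
Complete frames: 231638.

231638 frames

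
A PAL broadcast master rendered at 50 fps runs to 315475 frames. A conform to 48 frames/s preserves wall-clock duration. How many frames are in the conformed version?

302856 frames

Target frames = source frames × (target rate / source rate) = 315475 × (48)/(50) = 315475 × 24/25 = 302856.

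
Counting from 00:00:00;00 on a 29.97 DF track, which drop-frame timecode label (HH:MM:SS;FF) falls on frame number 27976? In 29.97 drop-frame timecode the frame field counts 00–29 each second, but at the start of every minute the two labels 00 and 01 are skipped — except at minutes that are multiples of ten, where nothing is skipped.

00:15:33;14

Ten DF minutes hold 17982 frames, so frame 27976 lies in block 1 (frames 17982–35963) with 9994 frames into that block.
The block's first minute is 1800 frames and the rest 1798 each; 9994 frames reaches minute 5, so 1 × 18 + 5 × 2 = 28 labels have been skipped so far.
Adding those back, label number 27976 + 28 = 28004 at 30 labels/s is 933 s + 14 f = 0 h 15 min 33 s frame 14, i.e. 00:15:33;14.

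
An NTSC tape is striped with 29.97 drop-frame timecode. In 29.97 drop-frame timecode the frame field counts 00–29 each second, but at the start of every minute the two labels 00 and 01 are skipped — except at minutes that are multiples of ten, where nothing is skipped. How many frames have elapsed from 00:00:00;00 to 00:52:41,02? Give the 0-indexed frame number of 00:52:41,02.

Complete 10-minute blocks: 5, each 17982 frames → 89910.
Remaining 2 whole minutes in the current block: 1800 + 1 × 1798 = 3598 frames.
Within the current minute: 41 × 30 + 2 − 2 = 1230 (labels ;00/;01 skipped at this minute). Total = 89910 + 3598 + 1230 = 94738.

94738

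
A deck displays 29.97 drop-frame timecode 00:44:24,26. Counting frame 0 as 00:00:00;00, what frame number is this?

Complete 10-minute blocks: 4, each 17982 frames → 71928.
Remaining 4 whole minutes in the current block: 1800 + 3 × 1798 = 7194 frames.
Within the current minute: 24 × 30 + 26 − 2 = 744 (labels ;00/;01 skipped at this minute). Total = 71928 + 7194 + 744 = 79866.

79866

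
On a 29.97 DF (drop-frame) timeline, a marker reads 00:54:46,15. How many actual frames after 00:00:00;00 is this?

Complete 10-minute blocks: 5, each 17982 frames → 89910.
Remaining 4 whole minutes in the current block: 1800 + 3 × 1798 = 7194 frames.
Within the current minute: 46 × 30 + 15 − 2 = 1393 (labels ;00/;01 skipped at this minute). Total = 89910 + 7194 + 1393 = 98497.

98497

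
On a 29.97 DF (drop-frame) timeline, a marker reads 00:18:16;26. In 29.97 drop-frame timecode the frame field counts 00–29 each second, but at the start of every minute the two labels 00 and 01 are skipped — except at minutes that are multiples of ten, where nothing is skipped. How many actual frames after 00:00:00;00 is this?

Complete 10-minute blocks: 1, each 17982 frames → 17982.
Remaining 8 whole minutes in the current block: 1800 + 7 × 1798 = 14386 frames.
Within the current minute: 16 × 30 + 26 − 2 = 504 (labels ;00/;01 skipped at this minute). Total = 17982 + 14386 + 504 = 32872.

32872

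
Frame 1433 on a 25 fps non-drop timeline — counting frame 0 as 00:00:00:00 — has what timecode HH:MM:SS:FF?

00:00:57:08

1433 ÷ 25 = 57 full seconds, remainder 8 frames.
57 s = 0 h 0 min 57 s.
Timecode: 00:00:57:08.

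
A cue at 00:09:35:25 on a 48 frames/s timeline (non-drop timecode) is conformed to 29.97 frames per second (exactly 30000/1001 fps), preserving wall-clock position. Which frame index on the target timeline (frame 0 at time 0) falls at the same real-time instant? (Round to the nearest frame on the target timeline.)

frame 17248

Source frame index: (0×3600 + 9×60 + 35) × 48 + 25 = 27625.
Real time: 27625 / (48) = 27625/48 s.
Target frame: (27625/48) × (30000/1001) = 1328125/77 ≈ 17248.377 → 17248.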